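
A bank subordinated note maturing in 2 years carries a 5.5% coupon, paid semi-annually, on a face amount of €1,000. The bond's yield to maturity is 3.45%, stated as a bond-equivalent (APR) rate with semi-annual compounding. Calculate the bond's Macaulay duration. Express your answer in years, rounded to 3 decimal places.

Periodic yield y = 0.01725. Discount each cash flow and weight by its period:
  t   CF        PV=CF/(1+0.01725)^t    t·PV
  1        27.50        27.0337        27.0337
  2        27.50        26.5752        53.1505
  3        27.50        26.1246        78.3738
  4     1,027.50       959.5576     3,838.2303
  Σ                  1,039.2911     3,996.7882
Price P = Σ PV = 1,039.2911.
Macaulay duration = Σ(t·PV) / P = 3,996.7882 / 1,039.2911 = 3.84569 half-year periods.
In years: 3.84569 / 2 = 1.92284 years.

1.923 years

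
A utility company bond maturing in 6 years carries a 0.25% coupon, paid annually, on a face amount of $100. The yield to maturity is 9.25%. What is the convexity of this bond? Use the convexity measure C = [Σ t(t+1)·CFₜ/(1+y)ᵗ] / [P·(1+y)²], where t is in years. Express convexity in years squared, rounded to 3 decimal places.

With y = 0.0925:
  t   CF        PV=CF/(1+0.0925)^t    t·PV        t(t+1)·PV
  1         0.25         0.2288         0.2288           0.4577
  2         0.25         0.2095         0.4189           1.2567
  3         0.25         0.1917         0.5752           2.3007
  4         0.25         0.1755         0.7020           3.5098
  5         0.25         0.1606         0.8032           4.8190
  6       100.25        58.9598       353.7586       2,476.3099
  Σ                     59.9259       356.4866       2,488.6538
P = 59.9259.
Convexity = Σ t(t+1)·PV / [P·(1+y)²] = 2,488.6538 / (59.9259 × 1.193556) = 34.79422.

34.794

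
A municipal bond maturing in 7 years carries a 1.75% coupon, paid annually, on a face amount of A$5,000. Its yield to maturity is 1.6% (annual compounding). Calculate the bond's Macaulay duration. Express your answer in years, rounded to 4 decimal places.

6.6511 years

Periodic yield y = 0.016. Discount each cash flow and weight by its year:
  t   CF        PV=CF/(1+0.016)^t    t·PV
  1        87.50        86.1220        86.1220
  2        87.50        84.7658       169.5316
  3        87.50        83.4309       250.2927
  4        87.50        82.1170       328.4681
  5        87.50        80.8238       404.1192
  6        87.50        79.5510       477.3062
  7     5,087.50     4,552.4844    31,867.3908
  Σ                  5,049.2950    33,583.2307
Price P = Σ PV = 5,049.2950.
Macaulay duration = Σ(t·PV) / P = 33,583.2307 / 5,049.2950 = 6.65107 years.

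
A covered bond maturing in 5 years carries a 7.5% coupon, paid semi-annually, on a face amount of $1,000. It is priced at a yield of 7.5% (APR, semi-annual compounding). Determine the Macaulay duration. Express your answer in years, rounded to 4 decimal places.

Periodic yield y = 0.0375. Discount each cash flow and weight by its period:
  t   CF        PV=CF/(1+0.0375)^t    t·PV
  1        37.50        36.1446        36.1446
  2        37.50        34.8381        69.6763
  3        37.50        33.5789       100.7368
  4        37.50        32.3652       129.4610
  5        37.50        31.1954       155.9771
  6        37.50        30.0679       180.4072
  7        37.50        28.9811       202.8675
  8        37.50        27.9336       223.4686
  9        37.50        26.9239       242.3153
  10    1,037.50       717.9712     7,179.7125
  Σ                  1,000.0000     8,520.7668
Price P = Σ PV = 1,000.0000.
Macaulay duration = Σ(t·PV) / P = 8,520.7668 / 1,000.0000 = 8.52077 half-year periods.
In years: 8.52077 / 2 = 4.26038 years.

4.2604 years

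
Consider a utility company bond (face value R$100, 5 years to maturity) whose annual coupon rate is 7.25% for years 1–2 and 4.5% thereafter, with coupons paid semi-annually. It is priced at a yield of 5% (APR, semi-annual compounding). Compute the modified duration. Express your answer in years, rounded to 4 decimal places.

4.2548 years

Periodic yield y = 0.025. First find Macaulay duration:
  t   CF        PV=CF/(1+0.025)^t    t·PV
  1        3.625         3.5366         3.5366
  2        3.625         3.4503         6.9007
  3        3.625         3.3662        10.0985
  4        3.625         3.2841        13.1363
  5        2.250         1.9887         9.9434
  6        2.250         1.9402        11.6410
  7        2.250         1.8928        13.2499
  8        2.250         1.8467        14.7734
  9        2.250         1.8016        16.2147
  10     102.250        79.8775       798.7754
  Σ                    102.9847       898.2699
P = 102.9847; Macaulay duration = 898.2699 / 102.9847 = 8.72236 half-year periods = 4.36118 years.
Modified duration = D_Mac / (1 + y) = 4.36118 / 1.025 = 4.25481 years.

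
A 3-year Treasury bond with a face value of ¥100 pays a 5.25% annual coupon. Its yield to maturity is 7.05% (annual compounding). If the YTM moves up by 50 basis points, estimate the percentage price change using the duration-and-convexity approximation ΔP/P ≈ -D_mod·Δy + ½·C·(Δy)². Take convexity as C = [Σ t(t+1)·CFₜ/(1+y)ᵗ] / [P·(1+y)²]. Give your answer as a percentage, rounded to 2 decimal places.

-1.32%

With y = 0.0705:
  t   CF        PV=CF/(1+0.0705)^t    t·PV        t(t+1)·PV
  1         5.25         4.9043         4.9043           9.8085
  2         5.25         4.5813         9.1625          27.4876
  3       105.25        85.7950       257.3851       1,029.5403
  Σ                     95.2805       271.4519       1,066.8364
P = 95.2805; D_Mac = 2.84897 yrs; D_mod = 2.66135 yrs; C = 9.77058.
Duration effect: -2.66135 × (+0.005) = -0.013307
Convexity effect: 0.5 × 9.77058 × (0.005)² = +0.0001221
ΔP/P ≈ -0.013307 + 0.0001221 = -0.013185 = -1.3185%.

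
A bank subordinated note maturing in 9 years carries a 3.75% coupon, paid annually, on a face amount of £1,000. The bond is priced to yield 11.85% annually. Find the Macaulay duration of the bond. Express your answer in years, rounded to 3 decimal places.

7.319 years

Periodic yield y = 0.1185. Discount each cash flow and weight by its year:
  t   CF        PV=CF/(1+0.1185)^t    t·PV
  1        37.50        33.5270        33.5270
  2        37.50        29.9750        59.9500
  3        37.50        26.7993        80.3979
  4        37.50        23.9600        95.8401
  5        37.50        21.4216       107.1079
  6        37.50        19.1521       114.9123
  7        37.50        17.1230       119.8609
  8        37.50        15.3089       122.4710
  9     1,037.50       378.6729     3,408.0560
  Σ                    565.9397     4,142.1231
Price P = Σ PV = 565.9397.
Macaulay duration = Σ(t·PV) / P = 4,142.1231 / 565.9397 = 7.31902 years.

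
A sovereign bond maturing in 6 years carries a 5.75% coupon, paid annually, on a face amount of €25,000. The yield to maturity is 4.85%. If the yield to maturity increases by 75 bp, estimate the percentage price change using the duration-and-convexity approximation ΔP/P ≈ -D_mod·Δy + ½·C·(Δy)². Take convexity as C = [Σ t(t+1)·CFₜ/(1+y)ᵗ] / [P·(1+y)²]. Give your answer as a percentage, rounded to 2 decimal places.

With y = 0.0485:
  t   CF        PV=CF/(1+0.0485)^t    t·PV        t(t+1)·PV
  1     1,437.50     1,371.0062     1,371.0062       2,742.0124
  2     1,437.50     1,307.5882     2,615.1763       7,845.5290
  3     1,437.50     1,247.1036     3,741.3109      14,965.2438
  4     1,437.50     1,189.4169     4,757.6677      23,788.3385
  5     1,437.50     1,134.3986     5,671.9930      34,031.9578
  6    26,437.50    19,898.0160   119,388.0960     835,716.6723
  Σ                 26,147.5295   137,545.2502     919,089.7538
P = 26,147.5295; D_Mac = 5.26035 yrs; D_mod = 5.01703 yrs; C = 31.97352.
Duration effect: -5.01703 × (+0.0075) = -0.037628
Convexity effect: 0.5 × 31.97352 × (0.0075)² = +0.0008993
ΔP/P ≈ -0.037628 + 0.0008993 = -0.036728 = -3.6728%.

-3.67%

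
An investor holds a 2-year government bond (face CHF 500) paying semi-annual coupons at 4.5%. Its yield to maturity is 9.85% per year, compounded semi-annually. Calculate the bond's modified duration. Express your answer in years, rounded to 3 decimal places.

1.840 years

Periodic yield y = 0.04925. First find Macaulay duration:
  t   CF        PV=CF/(1+0.04925)^t    t·PV
  1        11.25        10.7219        10.7219
  2        11.25        10.2187        20.4373
  3        11.25         9.7390        29.2171
  4       511.25       421.8105     1,687.2421
  Σ                    452.4902     1,747.6185
P = 452.4902; Macaulay duration = 1,747.6185 / 452.4902 = 3.86222 half-year periods = 1.93111 years.
Modified duration = D_Mac / (1 + y) = 1.93111 / 1.04925 = 1.84047 years.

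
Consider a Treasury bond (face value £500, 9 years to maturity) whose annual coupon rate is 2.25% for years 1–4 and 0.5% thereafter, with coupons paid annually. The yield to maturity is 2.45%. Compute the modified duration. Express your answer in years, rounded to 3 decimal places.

Periodic yield y = 0.0245. First find Macaulay duration:
  t   CF        PV=CF/(1+0.0245)^t    t·PV
  1        11.25        10.9810        10.9810
  2        11.25        10.7184        21.4367
  3        11.25        10.4620        31.3861
  4        11.25        10.2119        40.8474
  5         2.50         2.2150        11.0752
  6         2.50         2.1621        12.9724
  7         2.50         2.1104        14.7725
  8         2.50         2.0599        16.4791
  9       502.50       404.1368     3,637.2312
  Σ                    455.0574     3,797.1817
P = 455.0574; Macaulay duration = 3,797.1817 / 455.0574 = 8.34440 years.
Modified duration = D_Mac / (1 + y) = 8.34440 / 1.0245 = 8.14485 years.

8.145 years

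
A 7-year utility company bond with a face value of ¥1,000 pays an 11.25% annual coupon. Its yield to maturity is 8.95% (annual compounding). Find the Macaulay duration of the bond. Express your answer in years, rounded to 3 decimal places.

5.302 years

Periodic yield y = 0.0895. Discount each cash flow and weight by its year:
  t   CF        PV=CF/(1+0.0895)^t    t·PV
  1       112.50       103.2584       103.2584
  2       112.50        94.7759       189.5519
  3       112.50        86.9903       260.9709
  4       112.50        79.8442       319.3770
  5       112.50        73.2852       366.4261
  6       112.50        67.2650       403.5900
  7     1,112.50       610.5333     4,273.7333
  Σ                  1,115.9524     5,916.9074
Price P = Σ PV = 1,115.9524.
Macaulay duration = Σ(t·PV) / P = 5,916.9074 / 1,115.9524 = 5.30211 years.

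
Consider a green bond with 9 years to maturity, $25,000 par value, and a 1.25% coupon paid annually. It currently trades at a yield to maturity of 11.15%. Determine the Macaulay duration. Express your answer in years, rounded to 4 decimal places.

8.2901 years

Periodic yield y = 0.1115. Discount each cash flow and weight by its year:
  t   CF        PV=CF/(1+0.1115)^t    t·PV
  1       312.50       281.1516       281.1516
  2       312.50       252.9479       505.8958
  3       312.50       227.5735       682.7204
  4       312.50       204.7445       818.9778
  5       312.50       184.2055       921.0277
  6       312.50       165.7270       994.3619
  7       312.50       149.1021     1,043.7147
  8       312.50       134.1449     1,073.1595
  9    25,312.50     9,775.7444    87,981.6995
  Σ                 11,375.3414    94,302.7089
Price P = Σ PV = 11,375.3414.
Macaulay duration = Σ(t·PV) / P = 94,302.7089 / 11,375.3414 = 8.29010 years.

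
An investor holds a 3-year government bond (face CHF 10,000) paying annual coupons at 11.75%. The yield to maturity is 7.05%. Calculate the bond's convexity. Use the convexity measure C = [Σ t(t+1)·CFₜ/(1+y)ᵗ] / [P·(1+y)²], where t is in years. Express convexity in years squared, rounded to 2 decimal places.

With y = 0.0705:
  t   CF        PV=CF/(1+0.0705)^t    t·PV        t(t+1)·PV
  1     1,175.00     1,097.6179     1,097.6179       2,195.2359
  2     1,175.00     1,025.3320     2,050.6641       6,151.9922
  3    11,175.00     9,109.3527    27,328.0581     109,312.2322
  Σ                 11,232.3026    30,476.3400     117,659.4603
P = 11,232.3026.
Convexity = Σ t(t+1)·PV / [P·(1+y)²] = 117,659.4603 / (11,232.3026 × 1.145970) = 9.14081.

9.14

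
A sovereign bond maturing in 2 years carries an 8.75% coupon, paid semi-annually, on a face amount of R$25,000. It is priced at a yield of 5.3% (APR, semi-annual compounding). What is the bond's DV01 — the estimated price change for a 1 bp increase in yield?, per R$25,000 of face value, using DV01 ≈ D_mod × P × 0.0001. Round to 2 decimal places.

R$4.88

Periodic yield y = 0.0265.
  t   CF        PV=CF/(1+0.0265)^t    t·PV
  1     1,093.75     1,065.5139     1,065.5139
  2     1,093.75     1,038.0067     2,076.0134
  3     1,093.75     1,011.2096     3,033.6289
  4    26,093.75    23,501.7760    94,007.1039
  Σ                 26,616.5062   100,182.2602
P = 26,616.5062; D_Mac = 3.76391 half-year periods = 1.88196 yrs; D_mod = 1.83337 yrs.
DV01 ≈ 1.83337 × 26,616.5062 × 0.0001 = 4.879798.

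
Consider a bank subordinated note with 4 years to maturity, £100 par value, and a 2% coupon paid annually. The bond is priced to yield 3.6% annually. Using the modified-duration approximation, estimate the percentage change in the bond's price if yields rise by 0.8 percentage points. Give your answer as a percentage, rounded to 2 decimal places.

-3.00%

Periodic yield y = 0.036. Modified duration first:
  t   CF        PV=CF/(1+0.036)^t    t·PV
  1         2.00         1.9305         1.9305
  2         2.00         1.8634         3.7268
  3         2.00         1.7987         5.3960
  4       102.00        88.5444       354.1776
  Σ                     94.1370       365.2310
P = 94.1370; D_Mac = 3.87978 yrs; D_mod = 3.87978/(1+0.036) = 3.74496 yrs.
ΔP/P ≈ -D_mod · Δy = -3.74496 × (+0.008) = -0.029960 = -2.9960%.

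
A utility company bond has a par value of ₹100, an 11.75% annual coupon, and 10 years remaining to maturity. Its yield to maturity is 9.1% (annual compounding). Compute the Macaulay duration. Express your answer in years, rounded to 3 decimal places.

Periodic yield y = 0.091. Discount each cash flow and weight by its year:
  t   CF        PV=CF/(1+0.091)^t    t·PV
  1        11.75        10.7699        10.7699
  2        11.75         9.8716        19.7432
  3        11.75         9.0482        27.1447
  4        11.75         8.2935        33.1741
  5        11.75         7.6018        38.0088
  6        11.75         6.9677        41.8062
  7        11.75         6.3865        44.7057
  8        11.75         5.8538        46.8306
  9        11.75         5.3656        48.2900
  10      111.75        46.7735       467.7352
  Σ                    116.9322       778.2084
Price P = Σ PV = 116.9322.
Macaulay duration = Σ(t·PV) / P = 778.2084 / 116.9322 = 6.65521 years.

6.655 years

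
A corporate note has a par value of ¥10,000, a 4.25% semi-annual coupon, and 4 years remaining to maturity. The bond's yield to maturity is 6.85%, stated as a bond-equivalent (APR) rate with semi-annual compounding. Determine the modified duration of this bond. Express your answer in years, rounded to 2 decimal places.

Periodic yield y = 0.03425. First find Macaulay duration:
  t   CF        PV=CF/(1+0.03425)^t    t·PV
  1       212.50       205.4629       205.4629
  2       212.50       198.6588       397.3177
  3       212.50       192.0801       576.2403
  4       212.50       185.7192       742.8768
  5       212.50       179.5690       897.8448
  6       212.50       173.6224     1,041.7344
  7       212.50       167.8728     1,175.1093
  8    10,212.50     7,800.5968    62,404.7748
  Σ                  9,103.5820    67,441.3610
P = 9,103.5820; Macaulay duration = 67,441.3610 / 9,103.5820 = 7.40822 half-year periods = 3.70411 years.
Modified duration = D_Mac / (1 + y) = 3.70411 / 1.03425 = 3.58145 years.

3.58 years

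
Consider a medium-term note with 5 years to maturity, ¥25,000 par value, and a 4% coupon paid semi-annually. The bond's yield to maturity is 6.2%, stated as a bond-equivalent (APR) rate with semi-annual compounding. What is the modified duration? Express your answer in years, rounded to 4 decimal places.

Periodic yield y = 0.031. First find Macaulay duration:
  t   CF        PV=CF/(1+0.031)^t    t·PV
  1       500.00       484.9661       484.9661
  2       500.00       470.3841       940.7683
  3       500.00       456.2407     1,368.7220
  4       500.00       442.5225     1,770.0899
  5       500.00       429.2168     2,146.0838
  6       500.00       416.3111     2,497.8667
  7       500.00       403.7935     2,826.5547
  8       500.00       391.6523     3,133.2184
  9       500.00       379.8761     3,418.8853
  10   25,500.00    18,791.1573   187,911.5728
  Σ                 22,666.1205   206,498.7280
P = 22,666.1205; Macaulay duration = 206,498.7280 / 22,666.1205 = 9.11046 half-year periods = 4.55523 years.
Modified duration = D_Mac / (1 + y) = 4.55523 / 1.031 = 4.41826 years.

4.4183 years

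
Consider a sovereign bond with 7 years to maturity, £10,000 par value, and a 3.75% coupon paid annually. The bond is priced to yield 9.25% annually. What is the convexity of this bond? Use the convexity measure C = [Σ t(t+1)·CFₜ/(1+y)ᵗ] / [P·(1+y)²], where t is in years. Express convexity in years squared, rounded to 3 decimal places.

39.328

With y = 0.0925:
  t   CF        PV=CF/(1+0.0925)^t    t·PV        t(t+1)·PV
  1       375.00       343.2494       343.2494         686.4989
  2       375.00       314.1871       628.3742       1,885.1227
  3       375.00       287.5855       862.7564       3,451.0256
  4       375.00       263.2361     1,052.9445       5,264.7225
  5       375.00       240.9484     1,204.7420       7,228.4519
  6       375.00       220.5477     1,323.2864       9,263.0047
  7    10,375.00     5,585.1904    39,096.3331     312,770.6646
  Σ                  7,254.9447    44,511.6860     340,549.4907
P = 7,254.9447.
Convexity = Σ t(t+1)·PV / [P·(1+y)²] = 340,549.4907 / (7,254.9447 × 1.193556) = 39.32812.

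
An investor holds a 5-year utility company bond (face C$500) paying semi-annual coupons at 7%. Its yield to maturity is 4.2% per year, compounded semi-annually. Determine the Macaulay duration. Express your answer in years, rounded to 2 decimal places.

Periodic yield y = 0.021. Discount each cash flow and weight by its period:
  t   CF        PV=CF/(1+0.021)^t    t·PV
  1        17.50        17.1401        17.1401
  2        17.50        16.7875        33.5750
  3        17.50        16.4422        49.3267
  4        17.50        16.1040        64.4162
  5        17.50        15.7728        78.8641
  6        17.50        15.4484        92.6904
  7        17.50        15.1307       105.9146
  8        17.50        14.8195       118.5556
  9        17.50        14.5146       130.6318
  10      517.50       420.3905     4,203.9054
  Σ                    562.5504     4,895.0199
Price P = Σ PV = 562.5504.
Macaulay duration = Σ(t·PV) / P = 4,895.0199 / 562.5504 = 8.70148 half-year periods.
In years: 8.70148 / 2 = 4.35074 years.

4.35 years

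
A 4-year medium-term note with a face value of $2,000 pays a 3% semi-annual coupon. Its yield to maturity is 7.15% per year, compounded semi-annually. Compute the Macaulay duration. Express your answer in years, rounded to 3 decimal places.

Periodic yield y = 0.03575. Discount each cash flow and weight by its period:
  t   CF        PV=CF/(1+0.03575)^t    t·PV
  1        30.00        28.9645        28.9645
  2        30.00        27.9648        55.9296
  3        30.00        26.9995        80.9986
  4        30.00        26.0676       104.2705
  5        30.00        25.1679       125.8394
  6        30.00        24.2992       145.7951
  7        30.00        23.4605       164.2233
  8     2,030.00     1,532.6977    12,261.5815
  Σ                  1,715.6217    12,967.6024
Price P = Σ PV = 1,715.6217.
Macaulay duration = Σ(t·PV) / P = 12,967.6024 / 1,715.6217 = 7.55854 half-year periods.
In years: 7.55854 / 2 = 3.77927 years.

3.779 years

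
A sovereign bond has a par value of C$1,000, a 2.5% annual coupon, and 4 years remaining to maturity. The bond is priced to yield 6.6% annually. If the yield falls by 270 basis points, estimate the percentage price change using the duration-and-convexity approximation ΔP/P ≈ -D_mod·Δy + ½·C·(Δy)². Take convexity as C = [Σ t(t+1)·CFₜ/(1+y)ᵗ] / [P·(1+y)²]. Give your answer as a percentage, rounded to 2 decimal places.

With y = 0.066:
  t   CF        PV=CF/(1+0.066)^t    t·PV        t(t+1)·PV
  1        25.00        23.4522        23.4522          46.9043
  2        25.00        22.0001        44.0003         132.0009
  3        25.00        20.6380        61.9141         247.6564
  4     1,025.00       793.7707     3,175.0827      15,875.4134
  Σ                    859.8610     3,304.4492      16,301.9750
P = 859.8610; D_Mac = 3.84300 yrs; D_mod = 3.60507 yrs; C = 16.68390.
Duration effect: -3.60507 × (-0.027) = +0.097337
Convexity effect: 0.5 × 16.68390 × (-0.027)² = +0.0060813
ΔP/P ≈ +0.097337 + 0.0060813 = +0.103418 = +10.3418%.

+10.34%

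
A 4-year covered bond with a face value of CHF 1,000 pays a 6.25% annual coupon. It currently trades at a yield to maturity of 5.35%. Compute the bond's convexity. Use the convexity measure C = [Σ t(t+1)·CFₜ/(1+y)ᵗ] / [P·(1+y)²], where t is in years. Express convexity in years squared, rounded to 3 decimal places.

With y = 0.0535:
  t   CF        PV=CF/(1+0.0535)^t    t·PV        t(t+1)·PV
  1        62.50        59.3261        59.3261         118.6521
  2        62.50        56.3133       112.6266         337.8798
  3        62.50        53.4535       160.3606         641.4424
  4     1,062.50       862.5629     3,450.2516      17,251.2582
  Σ                  1,031.6558     3,782.5649      18,349.2324
P = 1,031.6558.
Convexity = Σ t(t+1)·PV / [P·(1+y)²] = 18,349.2324 / (1,031.6558 × 1.109862) = 16.02559.

16.026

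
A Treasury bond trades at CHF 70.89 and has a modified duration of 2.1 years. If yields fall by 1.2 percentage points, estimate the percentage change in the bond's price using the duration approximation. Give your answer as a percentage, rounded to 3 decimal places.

Duration approximation: ΔP/P ≈ -D_mod · Δy = -2.1 × (-0.012) = +0.025200.
As a percentage: +2.5200%.

+2.520%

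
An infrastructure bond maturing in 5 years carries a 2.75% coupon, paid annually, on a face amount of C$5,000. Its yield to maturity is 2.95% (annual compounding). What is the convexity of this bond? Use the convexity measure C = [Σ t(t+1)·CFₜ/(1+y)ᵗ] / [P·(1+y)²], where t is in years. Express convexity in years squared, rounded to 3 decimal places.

With y = 0.0295:
  t   CF        PV=CF/(1+0.0295)^t    t·PV        t(t+1)·PV
  1       137.50       133.5600       133.5600         267.1200
  2       137.50       129.7329       259.4657         778.3972
  3       137.50       126.0154       378.0462       1,512.1849
  4       137.50       122.4045       489.6179       2,448.0895
  5     5,137.50     4,442.4248    22,212.1238     133,272.7425
  Σ                  4,954.1375    23,472.8136     138,278.5340
P = 4,954.1375.
Convexity = Σ t(t+1)·PV / [P·(1+y)²] = 138,278.5340 / (4,954.1375 × 1.059870) = 26.33504.

26.335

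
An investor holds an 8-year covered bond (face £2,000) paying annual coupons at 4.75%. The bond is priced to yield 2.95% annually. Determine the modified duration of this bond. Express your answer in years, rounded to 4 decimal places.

Periodic yield y = 0.0295. First find Macaulay duration:
  t   CF        PV=CF/(1+0.0295)^t    t·PV
  1        95.00        92.2778        92.2778
  2        95.00        89.6336       179.2672
  3        95.00        87.0652       261.1956
  4        95.00        84.5704       338.2815
  5        95.00        82.1470       410.7351
  6        95.00        79.7931       478.7588
  7        95.00        77.5067       542.5468
  8     2,095.00     1,660.2490    13,281.9918
  Σ                  2,253.2428    15,585.0545
P = 2,253.2428; Macaulay duration = 15,585.0545 / 2,253.2428 = 6.91672 years.
Modified duration = D_Mac / (1 + y) = 6.91672 / 1.0295 = 6.71853 years.

6.7185 years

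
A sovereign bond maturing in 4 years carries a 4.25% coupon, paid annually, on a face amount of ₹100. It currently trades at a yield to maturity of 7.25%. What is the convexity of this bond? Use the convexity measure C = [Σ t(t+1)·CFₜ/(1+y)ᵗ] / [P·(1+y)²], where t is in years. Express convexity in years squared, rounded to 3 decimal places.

With y = 0.0725:
  t   CF        PV=CF/(1+0.0725)^t    t·PV        t(t+1)·PV
  1         4.25         3.9627         3.9627           7.9254
  2         4.25         3.6948         7.3897          22.1690
  3         4.25         3.4451        10.3352          41.3407
  4       104.25        78.7929       315.1714       1,575.8572
  Σ                     89.8955       336.8590       1,647.2923
P = 89.8955.
Convexity = Σ t(t+1)·PV / [P·(1+y)²] = 1,647.2923 / (89.8955 × 1.150256) = 15.93083.

15.931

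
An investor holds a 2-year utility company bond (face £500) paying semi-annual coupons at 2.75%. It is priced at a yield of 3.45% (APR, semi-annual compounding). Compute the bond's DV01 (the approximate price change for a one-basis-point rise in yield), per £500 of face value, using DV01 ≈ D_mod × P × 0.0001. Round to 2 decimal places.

Periodic yield y = 0.01725.
  t   CF        PV=CF/(1+0.01725)^t    t·PV
  1        6.875         6.7584         6.7584
  2        6.875         6.6438        13.2876
  3        6.875         6.5311        19.5934
  4      506.875       473.3584     1,893.4336
  Σ                    493.2918     1,933.0730
P = 493.2918; D_Mac = 3.91872 half-year periods = 1.95936 yrs; D_mod = 1.92613 yrs.
DV01 ≈ 1.92613 × 493.2918 × 0.0001 = 0.095015.

£0.10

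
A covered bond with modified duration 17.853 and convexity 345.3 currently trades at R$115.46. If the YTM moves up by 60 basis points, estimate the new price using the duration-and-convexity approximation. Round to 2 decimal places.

Duration effect: -D_mod·Δy = -17.853 × (+0.006) = -0.107118
Convexity effect: ½·C·(Δy)² = 0.5 × 345.3 × (0.006)² = +0.0062154
ΔP/P ≈ -0.107118 + 0.0062154 = -0.1009026
New price ≈ 115.46 × (1 - 0.1009026) = 103.809785804.

R$103.81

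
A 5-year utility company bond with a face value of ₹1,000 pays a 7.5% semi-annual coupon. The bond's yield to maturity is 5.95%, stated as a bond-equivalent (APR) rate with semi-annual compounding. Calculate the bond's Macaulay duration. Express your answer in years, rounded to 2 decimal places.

4.29 years

Periodic yield y = 0.02975. Discount each cash flow and weight by its period:
  t   CF        PV=CF/(1+0.02975)^t    t·PV
  1        37.50        36.4166        36.4166
  2        37.50        35.3645        70.7290
  3        37.50        34.3428       103.0284
  4        37.50        33.3506       133.4025
  5        37.50        32.3871       161.9356
  6        37.50        31.4514       188.7086
  7        37.50        30.5428       213.7995
  8        37.50        29.6604       237.2831
  9        37.50        28.8035       259.2314
  10    1,037.50       773.8737     7,738.7372
  Σ                  1,066.1935     9,143.2720
Price P = Σ PV = 1,066.1935.
Macaulay duration = Σ(t·PV) / P = 9,143.2720 / 1,066.1935 = 8.57562 half-year periods.
In years: 8.57562 / 2 = 4.28781 years.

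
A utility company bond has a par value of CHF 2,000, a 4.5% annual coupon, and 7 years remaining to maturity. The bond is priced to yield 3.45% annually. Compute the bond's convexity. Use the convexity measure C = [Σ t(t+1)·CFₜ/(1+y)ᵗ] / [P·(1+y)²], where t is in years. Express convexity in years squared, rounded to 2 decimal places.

44.29

With y = 0.0345:
  t   CF        PV=CF/(1+0.0345)^t    t·PV        t(t+1)·PV
  1        90.00        86.9986        86.9986         173.9971
  2        90.00        84.0972       168.1944         504.5832
  3        90.00        81.2926       243.8778         975.5112
  4        90.00        78.5815       314.3262       1,571.6308
  5        90.00        75.9609       379.8044       2,278.8266
  6        90.00        73.4276       440.5658       3,083.9607
  7     2,090.00     1,648.2870    11,538.0087      92,304.0694
  Σ                  2,128.6454    13,171.7758     100,892.5790
P = 2,128.6454.
Convexity = Σ t(t+1)·PV / [P·(1+y)²] = 100,892.5790 / (2,128.6454 × 1.070190) = 44.28890.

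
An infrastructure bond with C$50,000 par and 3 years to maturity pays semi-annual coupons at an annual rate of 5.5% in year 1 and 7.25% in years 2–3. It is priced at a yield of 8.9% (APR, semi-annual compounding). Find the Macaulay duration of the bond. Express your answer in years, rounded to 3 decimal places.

2.778 years

Periodic yield y = 0.0445. Discount each cash flow and weight by its period:
  t   CF        PV=CF/(1+0.0445)^t    t·PV
  1     1,375.00     1,316.4193     1,316.4193
  2     1,375.00     1,260.3345     2,520.6689
  3     1,812.50     1,590.5696     4,771.7089
  4     1,812.50     1,522.8048     6,091.2192
  5     1,812.50     1,457.9270     7,289.6352
  6    51,812.50    39,901.0094   239,406.0562
  Σ                 47,049.0646   261,395.7077
Price P = Σ PV = 47,049.0646.
Macaulay duration = Σ(t·PV) / P = 261,395.7077 / 47,049.0646 = 5.55581 half-year periods.
In years: 5.55581 / 2 = 2.77791 years.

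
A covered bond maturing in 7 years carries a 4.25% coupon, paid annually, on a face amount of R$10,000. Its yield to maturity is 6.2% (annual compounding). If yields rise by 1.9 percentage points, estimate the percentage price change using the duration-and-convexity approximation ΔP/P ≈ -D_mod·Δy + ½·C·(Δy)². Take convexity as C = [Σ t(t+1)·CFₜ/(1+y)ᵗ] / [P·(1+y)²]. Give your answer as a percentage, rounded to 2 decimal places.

With y = 0.062:
  t   CF        PV=CF/(1+0.062)^t    t·PV        t(t+1)·PV
  1       425.00       400.1883       400.1883         800.3766
  2       425.00       376.8252       753.6503       2,260.9510
  3       425.00       354.8260     1,064.4779       4,257.9115
  4       425.00       334.1111     1,336.4443       6,682.2214
  5       425.00       314.6055     1,573.0276       9,438.1658
  6       425.00       296.2387     1,777.4323      12,442.0264
  7    10,425.00     6,842.3368    47,896.3575     383,170.8597
  Σ                  8,919.1315    54,801.5782     419,052.5124
P = 8,919.1315; D_Mac = 6.14427 yrs; D_mod = 5.78557 yrs; C = 41.65785.
Duration effect: -5.78557 × (+0.019) = -0.109926
Convexity effect: 0.5 × 41.65785 × (0.019)² = +0.0075192
ΔP/P ≈ -0.109926 + 0.0075192 = -0.102407 = -10.2407%.

-10.24%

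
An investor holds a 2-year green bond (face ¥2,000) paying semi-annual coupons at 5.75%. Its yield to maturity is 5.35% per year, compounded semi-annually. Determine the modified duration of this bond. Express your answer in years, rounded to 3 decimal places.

1.868 years

Periodic yield y = 0.02675. First find Macaulay duration:
  t   CF        PV=CF/(1+0.02675)^t    t·PV
  1        57.50        56.0019        56.0019
  2        57.50        54.5429       109.0858
  3        57.50        53.1219       159.3657
  4     2,057.50     1,851.3179     7,405.2716
  Σ                  2,014.9847     7,729.7251
P = 2,014.9847; Macaulay duration = 7,729.7251 / 2,014.9847 = 3.83612 half-year periods = 1.91806 years.
Modified duration = D_Mac / (1 + y) = 1.91806 / 1.02675 = 1.86809 years.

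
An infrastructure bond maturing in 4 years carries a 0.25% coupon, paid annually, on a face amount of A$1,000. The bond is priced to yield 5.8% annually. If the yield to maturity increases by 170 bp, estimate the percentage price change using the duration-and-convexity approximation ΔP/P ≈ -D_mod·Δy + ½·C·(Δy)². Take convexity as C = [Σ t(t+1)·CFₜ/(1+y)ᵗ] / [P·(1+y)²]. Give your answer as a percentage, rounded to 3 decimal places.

With y = 0.058:
  t   CF        PV=CF/(1+0.058)^t    t·PV        t(t+1)·PV
  1         2.50         2.3629         2.3629           4.7259
  2         2.50         2.2334         4.4668          13.4005
  3         2.50         2.1110         6.3329          25.3317
  4     1,002.50       800.0953     3,200.3811      16,001.9057
  Σ                    806.8026     3,213.5438      16,045.3637
P = 806.8026; D_Mac = 3.98306 yrs; D_mod = 3.76471 yrs; C = 17.76687.
Duration effect: -3.76471 × (+0.017) = -0.064000
Convexity effect: 0.5 × 17.76687 × (0.017)² = +0.0025673
ΔP/P ≈ -0.064000 + 0.0025673 = -0.061433 = -6.1433%.

-6.143%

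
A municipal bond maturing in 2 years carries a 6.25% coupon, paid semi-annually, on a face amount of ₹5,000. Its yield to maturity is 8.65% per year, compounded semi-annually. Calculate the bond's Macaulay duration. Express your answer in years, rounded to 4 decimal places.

1.9086 years

Periodic yield y = 0.04325. Discount each cash flow and weight by its period:
  t   CF        PV=CF/(1+0.04325)^t    t·PV
  1       156.25       149.7723       149.7723
  2       156.25       143.5632       287.1265
  3       156.25       137.6115       412.8346
  4     5,156.25     4,352.9171    17,411.6682
  Σ                  4,783.8642    18,261.4017
Price P = Σ PV = 4,783.8642.
Macaulay duration = Σ(t·PV) / P = 18,261.4017 / 4,783.8642 = 3.81729 half-year periods.
In years: 3.81729 / 2 = 1.90865 years.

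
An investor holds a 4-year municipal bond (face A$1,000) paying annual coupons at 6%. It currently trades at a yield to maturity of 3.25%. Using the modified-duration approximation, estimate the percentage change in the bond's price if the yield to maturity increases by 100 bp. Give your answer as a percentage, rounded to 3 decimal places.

-3.574%

Periodic yield y = 0.0325. Modified duration first:
  t   CF        PV=CF/(1+0.0325)^t    t·PV
  1        60.00        58.1114        58.1114
  2        60.00        56.2822       112.5644
  3        60.00        54.5106       163.5318
  4     1,060.00       932.7078     3,730.8313
  Σ                  1,101.6120     4,065.0390
P = 1,101.6120; D_Mac = 3.69008 yrs; D_mod = 3.69008/(1+0.0325) = 3.57393 yrs.
ΔP/P ≈ -D_mod · Δy = -3.57393 × (+0.01) = -0.035739 = -3.5739%.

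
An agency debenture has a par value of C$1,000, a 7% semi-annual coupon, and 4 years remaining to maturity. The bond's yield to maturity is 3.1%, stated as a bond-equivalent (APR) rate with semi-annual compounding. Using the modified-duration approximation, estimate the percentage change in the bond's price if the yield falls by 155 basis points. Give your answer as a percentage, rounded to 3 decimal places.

+5.482%

Periodic yield y = 0.0155. Modified duration first:
  t   CF        PV=CF/(1+0.0155)^t    t·PV
  1        35.00        34.4658        34.4658
  2        35.00        33.9397        67.8794
  3        35.00        33.4217       100.2650
  4        35.00        32.9115       131.6462
  5        35.00        32.4092       162.0460
  6        35.00        31.9145       191.4872
  7        35.00        31.4274       219.9918
  8     1,035.00       915.1682     7,321.3457
  Σ                  1,145.6581     8,229.1272
P = 1,145.6581; D_Mac = 7.18288 half-year periods = 3.59144 yrs; D_mod = 3.59144/(1+0.0155) = 3.53662 yrs.
ΔP/P ≈ -D_mod · Δy = -3.53662 × (-0.0155) = +0.054818 = +5.4818%.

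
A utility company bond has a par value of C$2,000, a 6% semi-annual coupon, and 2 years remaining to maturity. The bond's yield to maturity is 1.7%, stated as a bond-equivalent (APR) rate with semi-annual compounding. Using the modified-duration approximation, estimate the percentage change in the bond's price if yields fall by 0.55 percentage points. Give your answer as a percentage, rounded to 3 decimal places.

Periodic yield y = 0.0085. Modified duration first:
  t   CF        PV=CF/(1+0.0085)^t    t·PV
  1        60.00        59.4943        59.4943
  2        60.00        58.9929       117.9857
  3        60.00        58.4956       175.4869
  4     2,060.00     1,991.4234     7,965.6937
  Σ                  2,168.4062     8,318.6606
P = 2,168.4062; D_Mac = 3.83630 half-year periods = 1.91815 yrs; D_mod = 1.91815/(1+0.0085) = 1.90198 yrs.
ΔP/P ≈ -D_mod · Δy = -1.90198 × (-0.0055) = +0.010461 = +1.0461%.

+1.046%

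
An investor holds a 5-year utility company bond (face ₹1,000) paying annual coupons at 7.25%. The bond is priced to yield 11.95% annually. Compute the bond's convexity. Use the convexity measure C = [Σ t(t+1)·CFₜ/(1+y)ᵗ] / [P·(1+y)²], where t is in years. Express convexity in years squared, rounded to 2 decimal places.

With y = 0.1195:
  t   CF        PV=CF/(1+0.1195)^t    t·PV        t(t+1)·PV
  1        72.50        64.7611        64.7611         129.5221
  2        72.50        57.8482       115.6964         347.0892
  3        72.50        51.6732       155.0197         620.0789
  4        72.50        46.1574       184.6297         923.1486
  5     1,072.50       609.9255     3,049.6276      18,297.7659
  Σ                    830.3654     3,569.7345      20,317.6046
P = 830.3654.
Convexity = Σ t(t+1)·PV / [P·(1+y)²] = 20,317.6046 / (830.3654 × 1.253280) = 19.52338.

19.52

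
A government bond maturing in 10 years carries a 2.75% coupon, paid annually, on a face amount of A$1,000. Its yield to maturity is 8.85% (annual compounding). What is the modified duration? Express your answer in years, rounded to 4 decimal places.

Periodic yield y = 0.0885. First find Macaulay duration:
  t   CF        PV=CF/(1+0.0885)^t    t·PV
  1        27.50        25.2641        25.2641
  2        27.50        23.2100        46.4201
  3        27.50        21.3230        63.9689
  4        27.50        19.5893        78.3572
  5        27.50        17.9966        89.9830
  6        27.50        16.5334        99.2004
  7        27.50        15.1892       106.3241
  8        27.50        13.9542       111.6337
  9        27.50        12.8197       115.3770
  10    1,027.50       440.0454     4,400.4541
  Σ                    605.9249     5,136.9826
P = 605.9249; Macaulay duration = 5,136.9826 / 605.9249 = 8.47792 years.
Modified duration = D_Mac / (1 + y) = 8.47792 / 1.0885 = 7.78863 years.

7.7886 years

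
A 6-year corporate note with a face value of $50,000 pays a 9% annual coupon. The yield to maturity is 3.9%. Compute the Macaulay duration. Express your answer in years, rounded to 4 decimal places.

Periodic yield y = 0.039. Discount each cash flow and weight by its year:
  t   CF        PV=CF/(1+0.039)^t    t·PV
  1     4,500.00     4,331.0876     4,331.0876
  2     4,500.00     4,168.5155     8,337.0310
  3     4,500.00     4,012.0457    12,036.1371
  4     4,500.00     3,861.4492    15,445.7967
  5     4,500.00     3,716.5055    18,582.5273
  6    54,500.00    43,321.4732   259,928.8392
  Σ                 63,411.0766   318,661.4189
Price P = Σ PV = 63,411.0766.
Macaulay duration = Σ(t·PV) / P = 318,661.4189 / 63,411.0766 = 5.02533 years.

5.0253 years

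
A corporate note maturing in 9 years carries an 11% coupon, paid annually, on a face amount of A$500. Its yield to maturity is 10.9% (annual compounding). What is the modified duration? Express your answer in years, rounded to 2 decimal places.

5.55 years

Periodic yield y = 0.109. First find Macaulay duration:
  t   CF        PV=CF/(1+0.109)^t    t·PV
  1        55.00        49.5942        49.5942
  2        55.00        44.7198        89.4395
  3        55.00        40.3244       120.9732
  4        55.00        36.3611       145.4442
  5        55.00        32.7872       163.9362
  6        55.00        29.5647       177.3882
  7        55.00        26.6589       186.6121
  8        55.00        24.0387       192.3093
  9       555.00       218.7304     1,968.5732
  Σ                    502.7793     3,094.2704
P = 502.7793; Macaulay duration = 3,094.2704 / 502.7793 = 6.15433 years.
Modified duration = D_Mac / (1 + y) = 6.15433 / 1.109 = 5.54944 years.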